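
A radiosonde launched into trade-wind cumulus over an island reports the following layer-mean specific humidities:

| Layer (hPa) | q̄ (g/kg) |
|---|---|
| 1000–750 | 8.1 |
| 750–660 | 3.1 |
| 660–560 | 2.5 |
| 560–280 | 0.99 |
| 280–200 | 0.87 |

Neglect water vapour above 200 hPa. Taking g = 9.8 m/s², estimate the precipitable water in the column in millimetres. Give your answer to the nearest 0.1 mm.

PW ≈ 29.6 mm

Precipitable water is the column-integrated vapour mass per unit area: PW = (1/g) Σ q̄ Δp, with q in kg/kg and Δp in Pa (1 kg/m² of water = 1 mm).
Layer 1000–750 hPa: Δp = 250 hPa = 25000 Pa, q̄ = 0.0081 kg/kg → 0.0081 × 25000 / 9.8 = 20.66 mm
Layer 750–660 hPa: Δp = 90 hPa = 9000 Pa, q̄ = 0.0031 kg/kg → 0.0031 × 9000 / 9.8 = 2.85 mm
Layer 660–560 hPa: Δp = 100 hPa = 10000 Pa, q̄ = 0.0025 kg/kg → 0.0025 × 10000 / 9.8 = 2.55 mm
Layer 560–280 hPa: Δp = 280 hPa = 28000 Pa, q̄ = 0.00099 kg/kg → 0.00099 × 28000 / 9.8 = 2.83 mm
Layer 280–200 hPa: Δp = 80 hPa = 8000 Pa, q̄ = 0.00087 kg/kg → 0.00087 × 8000 / 9.8 = 0.71 mm
PW = 20.66 + 2.85 + 2.55 + 2.83 + 0.71 = 29.60 ≈ 29.6 mm.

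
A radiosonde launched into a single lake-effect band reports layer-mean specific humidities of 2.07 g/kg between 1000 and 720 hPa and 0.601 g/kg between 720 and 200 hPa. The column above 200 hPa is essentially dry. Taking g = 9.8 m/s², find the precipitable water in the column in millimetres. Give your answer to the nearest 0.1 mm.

Precipitable water is the column-integrated vapour mass per unit area: PW = (1/g) Σ q̄ Δp, with q in kg/kg and Δp in Pa (1 kg/m² of water = 1 mm).
Layer 1000–720 hPa: Δp = 280 hPa = 28000 Pa, q̄ = 0.00207 kg/kg → 0.00207 × 28000 / 9.8 = 5.91 mm
Layer 720–200 hPa: Δp = 520 hPa = 52000 Pa, q̄ = 0.000601 kg/kg → 0.000601 × 52000 / 9.8 = 3.19 mm
PW = 5.91 + 3.19 = 9.10 ≈ 9.1 mm.

PW ≈ 9.1 mm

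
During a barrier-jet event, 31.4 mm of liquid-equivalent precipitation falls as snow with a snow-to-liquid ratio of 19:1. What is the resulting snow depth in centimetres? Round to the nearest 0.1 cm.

snow depth ≈ 59.7 cm

Snow depth = liquid × ratio = 31.4 mm × 19 = 596.6 mm = 59.7 cm.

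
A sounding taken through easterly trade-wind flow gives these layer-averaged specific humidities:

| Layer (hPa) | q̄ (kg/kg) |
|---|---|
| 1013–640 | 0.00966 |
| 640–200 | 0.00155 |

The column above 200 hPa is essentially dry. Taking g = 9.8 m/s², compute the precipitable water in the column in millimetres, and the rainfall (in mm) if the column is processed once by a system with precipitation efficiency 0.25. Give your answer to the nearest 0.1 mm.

PW ≈ 43.7 mm; rainfall ≈ 10.9 mm

Precipitable water is the column-integrated vapour mass per unit area: PW = (1/g) Σ q̄ Δp, with q in kg/kg and Δp in Pa (1 kg/m² of water = 1 mm).
Layer 1013–640 hPa: Δp = 373 hPa = 37300 Pa, q̄ = 0.00966 kg/kg → 0.00966 × 37300 / 9.8 = 36.77 mm
Layer 640–200 hPa: Δp = 440 hPa = 44000 Pa, q̄ = 0.00155 kg/kg → 0.00155 × 44000 / 9.8 = 6.96 mm
PW = 36.77 + 6.96 = 43.73 ≈ 43.7 mm.
Rainfall = ε × PW = 0.25 × 43.7 = 10.9 mm.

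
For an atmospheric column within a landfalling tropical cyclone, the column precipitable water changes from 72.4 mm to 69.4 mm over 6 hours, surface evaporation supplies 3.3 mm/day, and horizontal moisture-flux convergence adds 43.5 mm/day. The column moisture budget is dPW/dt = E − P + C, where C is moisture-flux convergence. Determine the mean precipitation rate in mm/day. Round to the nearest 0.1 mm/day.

dPW/dt = (69.4 − 72.4) mm / (6/24 day) = -12.000 mm/day.
P = E + C − dPW/dt = 3.3 + (43.5) − (-12.000) = 58.8 mm/day.

P ≈ 58.8 mm/day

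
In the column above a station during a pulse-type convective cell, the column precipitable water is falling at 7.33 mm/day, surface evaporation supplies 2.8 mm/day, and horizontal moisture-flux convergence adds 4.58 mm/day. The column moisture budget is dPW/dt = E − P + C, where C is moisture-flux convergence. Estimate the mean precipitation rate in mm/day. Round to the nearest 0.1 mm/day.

P ≈ 14.7 mm/day

dPW/dt = -7.33 mm/day.
P = E + C − dPW/dt = 2.8 + (4.58) − (-7.33) = 14.7 mm/day.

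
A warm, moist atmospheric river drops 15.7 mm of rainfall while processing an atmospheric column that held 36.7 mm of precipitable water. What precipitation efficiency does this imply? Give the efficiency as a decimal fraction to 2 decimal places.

ε ≈ 0.43

ε = rainfall / PW = 15.7 / 36.7 = 0.43.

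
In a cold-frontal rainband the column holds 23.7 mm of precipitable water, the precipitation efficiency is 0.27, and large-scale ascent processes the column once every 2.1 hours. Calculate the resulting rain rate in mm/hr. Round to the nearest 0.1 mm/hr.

Each overturning extracts ε × PW = 0.27 × 23.7 = 6.399 mm.
Rate = ε·PW / τ = 6.399 / 2.1 h = 3.0 mm/hr.

R ≈ 3.0 mm/hr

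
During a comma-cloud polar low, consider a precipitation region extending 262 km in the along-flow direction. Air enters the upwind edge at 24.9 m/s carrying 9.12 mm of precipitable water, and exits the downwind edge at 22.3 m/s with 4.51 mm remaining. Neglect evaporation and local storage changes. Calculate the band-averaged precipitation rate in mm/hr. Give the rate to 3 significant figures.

Column moisture flux per unit crosswind length is F = V × PW.
Inflow: F_in = 24.9 × 9.12 = 227.088 mm·m/s
Outflow: F_out = 22.3 × 4.51 = 100.573 mm·m/s
Steady-state rate R = (F_in − F_out)/L = (227.088 − 100.573) / 262000 m = 4.829e-04 mm/s.
R = 4.829e-04 × 3600 = 1.74 mm/hr.

R ≈ 1.74 mm/hr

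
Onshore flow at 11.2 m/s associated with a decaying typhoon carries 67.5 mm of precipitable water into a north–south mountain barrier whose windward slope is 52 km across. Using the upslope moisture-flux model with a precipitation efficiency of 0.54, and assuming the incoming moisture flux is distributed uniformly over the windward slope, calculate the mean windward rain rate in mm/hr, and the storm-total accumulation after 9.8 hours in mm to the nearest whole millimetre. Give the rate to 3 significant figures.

R ≈ 28.3 mm/hr; total ≈ 277 mm

Incoming column moisture flux per unit ridge length: F = V × PW = 11.2 × 67.5 = 756 mm·m/s.
Spread over the 52 km slope with efficiency ε = 0.54: R = ε·F/W = 0.54 × 756 / 52000 m = 7.851e-03 mm/s.
R = 7.851e-03 × 3600 = 28.3 mm/hr.
Over 9.8 h: total = 28.3 × 9.8 = 277.34 ≈ 277 mm.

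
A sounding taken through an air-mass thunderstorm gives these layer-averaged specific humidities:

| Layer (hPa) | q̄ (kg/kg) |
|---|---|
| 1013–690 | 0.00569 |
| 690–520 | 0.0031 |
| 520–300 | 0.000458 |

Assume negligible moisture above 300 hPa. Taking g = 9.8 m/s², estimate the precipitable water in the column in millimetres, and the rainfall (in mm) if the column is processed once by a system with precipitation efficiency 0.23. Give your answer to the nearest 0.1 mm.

Precipitable water is the column-integrated vapour mass per unit area: PW = (1/g) Σ q̄ Δp, with q in kg/kg and Δp in Pa (1 kg/m² of water = 1 mm).
Layer 1013–690 hPa: Δp = 323 hPa = 32300 Pa, q̄ = 0.00569 kg/kg → 0.00569 × 32300 / 9.8 = 18.75 mm
Layer 690–520 hPa: Δp = 170 hPa = 17000 Pa, q̄ = 0.0031 kg/kg → 0.0031 × 17000 / 9.8 = 5.38 mm
Layer 520–300 hPa: Δp = 220 hPa = 22000 Pa, q̄ = 0.000458 kg/kg → 0.000458 × 22000 / 9.8 = 1.03 mm
PW = 18.75 + 5.38 + 1.03 = 25.16 ≈ 25.2 mm.
Rainfall = ε × PW = 0.23 × 25.2 = 5.8 mm.

PW ≈ 25.2 mm; rainfall ≈ 5.8 mm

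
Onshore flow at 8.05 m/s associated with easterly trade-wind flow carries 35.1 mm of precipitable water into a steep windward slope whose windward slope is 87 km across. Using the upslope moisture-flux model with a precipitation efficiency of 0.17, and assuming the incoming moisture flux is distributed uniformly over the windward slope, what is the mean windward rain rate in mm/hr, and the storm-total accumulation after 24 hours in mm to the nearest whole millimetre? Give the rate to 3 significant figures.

R ≈ 1.99 mm/hr; total ≈ 48 mm

Incoming column moisture flux per unit ridge length: F = V × PW = 8.05 × 35.1 = 282.555 mm·m/s.
Spread over the 87 km slope with efficiency ε = 0.17: R = ε·F/W = 0.17 × 282.555 / 87000 m = 5.521e-04 mm/s.
R = 5.521e-04 × 3600 = 1.99 mm/hr.
Over 24 h: total = 1.99 × 24 = 47.76 ≈ 48 mm.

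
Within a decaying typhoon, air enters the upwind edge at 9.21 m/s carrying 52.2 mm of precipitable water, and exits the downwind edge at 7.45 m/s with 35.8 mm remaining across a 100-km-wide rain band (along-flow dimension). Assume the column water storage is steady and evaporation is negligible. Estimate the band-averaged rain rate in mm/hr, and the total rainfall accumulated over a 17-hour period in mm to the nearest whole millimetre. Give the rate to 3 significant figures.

R ≈ 7.71 mm/hr; total ≈ 131 mm

Column moisture flux per unit crosswind length is F = V × PW.
Inflow: F_in = 9.21 × 52.2 = 480.762 mm·m/s
Outflow: F_out = 7.45 × 35.8 = 266.71 mm·m/s
Steady-state rate R = (F_in − F_out)/L = (480.762 − 266.71) / 100000 m = 2.141e-03 mm/s.
R = 2.141e-03 × 3600 = 7.71 mm/hr.
Over 17 h: total = 7.71 × 17 = 131.07 ≈ 131 mm.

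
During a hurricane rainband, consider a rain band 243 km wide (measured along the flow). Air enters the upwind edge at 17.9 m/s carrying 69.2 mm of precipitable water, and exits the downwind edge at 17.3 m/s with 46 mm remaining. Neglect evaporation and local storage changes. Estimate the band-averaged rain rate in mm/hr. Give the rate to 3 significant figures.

Column moisture flux per unit crosswind length is F = V × PW.
Inflow: F_in = 17.9 × 69.2 = 1238.68 mm·m/s
Outflow: F_out = 17.3 × 46 = 795.8 mm·m/s
Steady-state rate R = (F_in − F_out)/L = (1238.68 − 795.8) / 243000 m = 1.823e-03 mm/s.
R = 1.823e-03 × 3600 = 6.56 mm/hr.

R ≈ 6.56 mm/hr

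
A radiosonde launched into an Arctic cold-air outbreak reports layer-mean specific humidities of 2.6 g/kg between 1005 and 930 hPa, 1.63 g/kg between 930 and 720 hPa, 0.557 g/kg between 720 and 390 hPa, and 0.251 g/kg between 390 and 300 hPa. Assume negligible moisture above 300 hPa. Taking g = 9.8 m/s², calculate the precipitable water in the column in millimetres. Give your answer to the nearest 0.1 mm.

PW ≈ 7.6 mm

Precipitable water is the column-integrated vapour mass per unit area: PW = (1/g) Σ q̄ Δp, with q in kg/kg and Δp in Pa (1 kg/m² of water = 1 mm).
Layer 1005–930 hPa: Δp = 75 hPa = 7500 Pa, q̄ = 0.0026 kg/kg → 0.0026 × 7500 / 9.8 = 1.99 mm
Layer 930–720 hPa: Δp = 210 hPa = 21000 Pa, q̄ = 0.00163 kg/kg → 0.00163 × 21000 / 9.8 = 3.49 mm
Layer 720–390 hPa: Δp = 330 hPa = 33000 Pa, q̄ = 0.000557 kg/kg → 0.000557 × 33000 / 9.8 = 1.88 mm
Layer 390–300 hPa: Δp = 90 hPa = 9000 Pa, q̄ = 0.000251 kg/kg → 0.000251 × 9000 / 9.8 = 0.23 mm
PW = 1.99 + 3.49 + 1.88 + 0.23 = 7.59 ≈ 7.6 mm.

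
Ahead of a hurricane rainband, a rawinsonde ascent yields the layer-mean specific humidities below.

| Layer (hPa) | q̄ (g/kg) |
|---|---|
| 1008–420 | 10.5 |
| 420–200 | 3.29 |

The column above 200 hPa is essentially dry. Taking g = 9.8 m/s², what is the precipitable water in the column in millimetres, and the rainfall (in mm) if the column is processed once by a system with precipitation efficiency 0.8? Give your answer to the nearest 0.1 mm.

PW ≈ 70.4 mm; rainfall ≈ 56.3 mm

Precipitable water is the column-integrated vapour mass per unit area: PW = (1/g) Σ q̄ Δp, with q in kg/kg and Δp in Pa (1 kg/m² of water = 1 mm).
Layer 1008–420 hPa: Δp = 588 hPa = 58800 Pa, q̄ = 0.0105 kg/kg → 0.0105 × 58800 / 9.8 = 63.00 mm
Layer 420–200 hPa: Δp = 220 hPa = 22000 Pa, q̄ = 0.00329 kg/kg → 0.00329 × 22000 / 9.8 = 7.39 mm
PW = 63.00 + 7.39 = 70.39 ≈ 70.4 mm.
Rainfall = ε × PW = 0.8 × 70.4 = 56.3 mm.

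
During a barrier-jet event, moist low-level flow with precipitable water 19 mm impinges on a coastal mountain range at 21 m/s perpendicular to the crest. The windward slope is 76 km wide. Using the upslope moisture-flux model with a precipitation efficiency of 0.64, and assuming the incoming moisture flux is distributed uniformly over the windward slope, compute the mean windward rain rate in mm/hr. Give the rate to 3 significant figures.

R ≈ 12.1 mm/hr

Incoming column moisture flux per unit ridge length: F = V × PW = 21 × 19 = 399 mm·m/s.
Spread over the 76 km slope with efficiency ε = 0.64: R = ε·F/W = 0.64 × 399 / 76000 m = 3.360e-03 mm/s.
R = 3.360e-03 × 3600 = 12.1 mm/hr.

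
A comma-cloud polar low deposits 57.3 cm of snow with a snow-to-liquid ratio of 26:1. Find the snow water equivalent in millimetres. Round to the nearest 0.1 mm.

SWE ≈ 22.0 mm

SWE = snow depth / ratio = 57.3 cm / 26 = 2.204 cm = 22.0 mm.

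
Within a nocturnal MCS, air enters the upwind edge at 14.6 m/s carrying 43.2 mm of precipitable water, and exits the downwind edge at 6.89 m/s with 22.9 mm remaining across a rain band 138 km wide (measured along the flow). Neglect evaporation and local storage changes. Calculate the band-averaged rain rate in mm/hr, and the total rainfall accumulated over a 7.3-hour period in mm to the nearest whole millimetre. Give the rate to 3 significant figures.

R ≈ 12.3 mm/hr; total ≈ 90 mm

Column moisture flux per unit crosswind length is F = V × PW.
Inflow: F_in = 14.6 × 43.2 = 630.72 mm·m/s
Outflow: F_out = 6.89 × 22.9 = 157.781 mm·m/s
Steady-state rate R = (F_in − F_out)/L = (630.72 − 157.781) / 138000 m = 3.427e-03 mm/s.
R = 3.427e-03 × 3600 = 12.3 mm/hr.
Over 7.3 h: total = 12.3 × 7.3 = 89.79 ≈ 90 mm.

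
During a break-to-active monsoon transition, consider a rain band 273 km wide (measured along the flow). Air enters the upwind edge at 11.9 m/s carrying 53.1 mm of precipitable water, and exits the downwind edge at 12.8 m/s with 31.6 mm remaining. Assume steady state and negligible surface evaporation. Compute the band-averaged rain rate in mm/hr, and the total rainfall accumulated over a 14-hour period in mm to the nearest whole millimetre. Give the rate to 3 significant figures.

R ≈ 3.00 mm/hr; total ≈ 42 mm

Column moisture flux per unit crosswind length is F = V × PW.
Inflow: F_in = 11.9 × 53.1 = 631.89 mm·m/s
Outflow: F_out = 12.8 × 31.6 = 404.48 mm·m/s
Steady-state rate R = (F_in − F_out)/L = (631.89 − 404.48) / 273000 m = 8.330e-04 mm/s.
R = 8.330e-04 × 3600 = 3.00 mm/hr.
Over 14 h: total = 3.00 × 14 = 42 mm.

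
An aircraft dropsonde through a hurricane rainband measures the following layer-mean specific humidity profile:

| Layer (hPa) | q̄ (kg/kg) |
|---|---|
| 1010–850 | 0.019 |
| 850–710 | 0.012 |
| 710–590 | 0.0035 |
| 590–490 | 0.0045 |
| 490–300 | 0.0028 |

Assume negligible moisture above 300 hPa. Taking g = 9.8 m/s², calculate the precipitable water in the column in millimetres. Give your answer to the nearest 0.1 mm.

Precipitable water is the column-integrated vapour mass per unit area: PW = (1/g) Σ q̄ Δp, with q in kg/kg and Δp in Pa (1 kg/m² of water = 1 mm).
Layer 1010–850 hPa: Δp = 160 hPa = 16000 Pa, q̄ = 0.019 kg/kg → 0.019 × 16000 / 9.8 = 31.02 mm
Layer 850–710 hPa: Δp = 140 hPa = 14000 Pa, q̄ = 0.012 kg/kg → 0.012 × 14000 / 9.8 = 17.14 mm
Layer 710–590 hPa: Δp = 120 hPa = 12000 Pa, q̄ = 0.0035 kg/kg → 0.0035 × 12000 / 9.8 = 4.29 mm
Layer 590–490 hPa: Δp = 100 hPa = 10000 Pa, q̄ = 0.0045 kg/kg → 0.0045 × 10000 / 9.8 = 4.59 mm
Layer 490–300 hPa: Δp = 190 hPa = 19000 Pa, q̄ = 0.0028 kg/kg → 0.0028 × 19000 / 9.8 = 5.43 mm
PW = 31.02 + 17.14 + 4.29 + 4.59 + 5.43 = 62.47 ≈ 62.5 mm.

PW ≈ 62.5 mm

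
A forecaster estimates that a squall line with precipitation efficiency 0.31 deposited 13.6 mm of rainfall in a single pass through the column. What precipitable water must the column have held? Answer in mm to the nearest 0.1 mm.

PW = rainfall / ε = 13.6 / 0.31 = 43.9 mm.

PW ≈ 43.9 mm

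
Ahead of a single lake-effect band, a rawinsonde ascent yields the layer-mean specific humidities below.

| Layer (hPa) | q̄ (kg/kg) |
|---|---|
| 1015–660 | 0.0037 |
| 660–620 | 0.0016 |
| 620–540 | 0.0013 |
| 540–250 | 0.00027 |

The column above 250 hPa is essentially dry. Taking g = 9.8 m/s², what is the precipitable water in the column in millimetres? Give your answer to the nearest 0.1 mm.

PW ≈ 15.9 mm

Precipitable water is the column-integrated vapour mass per unit area: PW = (1/g) Σ q̄ Δp, with q in kg/kg and Δp in Pa (1 kg/m² of water = 1 mm).
Layer 1015–660 hPa: Δp = 355 hPa = 35500 Pa, q̄ = 0.0037 kg/kg → 0.0037 × 35500 / 9.8 = 13.40 mm
Layer 660–620 hPa: Δp = 40 hPa = 4000 Pa, q̄ = 0.0016 kg/kg → 0.0016 × 4000 / 9.8 = 0.65 mm
Layer 620–540 hPa: Δp = 80 hPa = 8000 Pa, q̄ = 0.0013 kg/kg → 0.0013 × 8000 / 9.8 = 1.06 mm
Layer 540–250 hPa: Δp = 290 hPa = 29000 Pa, q̄ = 0.00027 kg/kg → 0.00027 × 29000 / 9.8 = 0.80 mm
PW = 13.40 + 0.65 + 1.06 + 0.80 = 15.91 ≈ 15.9 mm.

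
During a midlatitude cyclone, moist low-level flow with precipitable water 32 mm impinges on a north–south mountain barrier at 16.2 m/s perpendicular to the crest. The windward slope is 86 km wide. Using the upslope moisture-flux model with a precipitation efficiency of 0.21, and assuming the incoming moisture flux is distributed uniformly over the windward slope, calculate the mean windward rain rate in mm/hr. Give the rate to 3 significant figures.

R ≈ 4.56 mm/hr

Incoming column moisture flux per unit ridge length: F = V × PW = 16.2 × 32 = 518.4 mm·m/s.
Spread over the 86 km slope with efficiency ε = 0.21: R = ε·F/W = 0.21 × 518.4 / 86000 m = 1.266e-03 mm/s.
R = 1.266e-03 × 3600 = 4.56 mm/hr.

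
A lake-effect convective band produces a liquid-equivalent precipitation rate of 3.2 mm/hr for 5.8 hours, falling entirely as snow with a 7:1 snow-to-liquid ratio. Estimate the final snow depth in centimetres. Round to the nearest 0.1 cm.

Liquid-equivalent depth = 3.2 × 5.8 = 18.56 mm.
Snow depth = 18.56 mm × 7 = 129.92 mm = 13.0 cm.

snow depth ≈ 13.0 cm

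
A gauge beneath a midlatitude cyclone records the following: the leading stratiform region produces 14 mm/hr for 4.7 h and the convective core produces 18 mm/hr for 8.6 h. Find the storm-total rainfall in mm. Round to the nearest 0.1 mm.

Total = Σ Rᵢ Δtᵢ = 14 × 4.7 + 18 × 8.6
      = 65.8 + 154.8 = 220.6 mm.

total ≈ 220.6 mm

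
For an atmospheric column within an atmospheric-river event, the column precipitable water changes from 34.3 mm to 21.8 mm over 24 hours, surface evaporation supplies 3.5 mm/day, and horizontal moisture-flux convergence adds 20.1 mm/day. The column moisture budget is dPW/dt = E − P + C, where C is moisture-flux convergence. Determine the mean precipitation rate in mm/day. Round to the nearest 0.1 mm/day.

P ≈ 36.1 mm/day

dPW/dt = (21.8 − 34.3) mm / (24/24 day) = -12.500 mm/day.
P = E + C − dPW/dt = 3.5 + (20.1) − (-12.500) = 36.1 mm/day.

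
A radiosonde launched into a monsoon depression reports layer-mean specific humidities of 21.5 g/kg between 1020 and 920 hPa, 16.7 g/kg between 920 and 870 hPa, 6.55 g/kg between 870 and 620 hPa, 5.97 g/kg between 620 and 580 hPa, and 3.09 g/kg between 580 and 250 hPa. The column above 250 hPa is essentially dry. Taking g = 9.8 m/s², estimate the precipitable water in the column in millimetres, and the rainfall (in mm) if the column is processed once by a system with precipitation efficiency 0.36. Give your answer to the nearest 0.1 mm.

PW ≈ 60.0 mm; rainfall ≈ 21.6 mm

Precipitable water is the column-integrated vapour mass per unit area: PW = (1/g) Σ q̄ Δp, with q in kg/kg and Δp in Pa (1 kg/m² of water = 1 mm).
Layer 1020–920 hPa: Δp = 100 hPa = 10000 Pa, q̄ = 0.0215 kg/kg → 0.0215 × 10000 / 9.8 = 21.94 mm
Layer 920–870 hPa: Δp = 50 hPa = 5000 Pa, q̄ = 0.0167 kg/kg → 0.0167 × 5000 / 9.8 = 8.52 mm
Layer 870–620 hPa: Δp = 250 hPa = 25000 Pa, q̄ = 0.00655 kg/kg → 0.00655 × 25000 / 9.8 = 16.71 mm
Layer 620–580 hPa: Δp = 40 hPa = 4000 Pa, q̄ = 0.00597 kg/kg → 0.00597 × 4000 / 9.8 = 2.44 mm
Layer 580–250 hPa: Δp = 330 hPa = 33000 Pa, q̄ = 0.00309 kg/kg → 0.00309 × 33000 / 9.8 = 10.41 mm
PW = 21.94 + 8.52 + 16.71 + 2.44 + 10.41 = 60.02 ≈ 60.0 mm.
Rainfall = ε × PW = 0.36 × 60.0 = 21.6 mm.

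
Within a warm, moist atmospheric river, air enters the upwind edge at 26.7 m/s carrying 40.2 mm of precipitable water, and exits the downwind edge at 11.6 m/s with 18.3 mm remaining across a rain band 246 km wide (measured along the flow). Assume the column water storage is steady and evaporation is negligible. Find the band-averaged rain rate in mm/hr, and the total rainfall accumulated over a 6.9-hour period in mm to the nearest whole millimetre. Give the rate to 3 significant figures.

Column moisture flux per unit crosswind length is F = V × PW.
Inflow: F_in = 26.7 × 40.2 = 1073.34 mm·m/s
Outflow: F_out = 11.6 × 18.3 = 212.28 mm·m/s
Steady-state rate R = (F_in − F_out)/L = (1073.34 − 212.28) / 246000 m = 3.500e-03 mm/s.
R = 3.500e-03 × 3600 = 12.6 mm/hr.
Over 6.9 h: total = 12.6 × 6.9 = 86.94 ≈ 87 mm.

R ≈ 12.6 mm/hr; total ≈ 87 mm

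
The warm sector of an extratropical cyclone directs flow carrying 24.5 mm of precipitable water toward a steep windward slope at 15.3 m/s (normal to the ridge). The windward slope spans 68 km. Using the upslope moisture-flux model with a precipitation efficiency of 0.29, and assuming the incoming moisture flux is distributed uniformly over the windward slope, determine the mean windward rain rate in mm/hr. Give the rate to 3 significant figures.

Incoming column moisture flux per unit ridge length: F = V × PW = 15.3 × 24.5 = 374.85 mm·m/s.
Spread over the 68 km slope with efficiency ε = 0.29: R = ε·F/W = 0.29 × 374.85 / 68000 m = 1.599e-03 mm/s.
R = 1.599e-03 × 3600 = 5.76 mm/hr.

R ≈ 5.76 mm/hr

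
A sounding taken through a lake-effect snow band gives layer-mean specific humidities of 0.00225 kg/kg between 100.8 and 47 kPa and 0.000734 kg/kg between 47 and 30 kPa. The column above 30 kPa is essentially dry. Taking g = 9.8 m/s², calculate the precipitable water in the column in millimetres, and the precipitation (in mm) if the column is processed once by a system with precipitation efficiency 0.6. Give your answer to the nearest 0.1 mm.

PW ≈ 13.6 mm; precipitation ≈ 8.2 mm

Precipitable water is the column-integrated vapour mass per unit area: PW = (1/g) Σ q̄ Δp, with q in kg/kg and Δp in Pa (1 kg/m² of water = 1 mm).
Layer 100.8–47 kPa: Δp = 538 hPa = 53800 Pa, q̄ = 0.00225 kg/kg → 0.00225 × 53800 / 9.8 = 12.35 mm
Layer 47–30 kPa: Δp = 170 hPa = 17000 Pa, q̄ = 0.000734 kg/kg → 0.000734 × 17000 / 9.8 = 1.27 mm
PW = 12.35 + 1.27 = 13.62 ≈ 13.6 mm.
Precipitation = ε × PW = 0.6 × 13.6 = 8.2 mm.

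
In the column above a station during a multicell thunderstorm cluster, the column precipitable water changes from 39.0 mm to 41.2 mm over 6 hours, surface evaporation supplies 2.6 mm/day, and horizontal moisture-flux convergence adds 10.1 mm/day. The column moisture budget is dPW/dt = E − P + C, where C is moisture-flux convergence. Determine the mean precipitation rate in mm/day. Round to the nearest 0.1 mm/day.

P ≈ 3.9 mm/day

dPW/dt = (41.2 − 39.0) mm / (6/24 day) = +8.800 mm/day.
P = E + C − dPW/dt = 2.6 + (10.1) − (+8.800) = 3.9 mm/day.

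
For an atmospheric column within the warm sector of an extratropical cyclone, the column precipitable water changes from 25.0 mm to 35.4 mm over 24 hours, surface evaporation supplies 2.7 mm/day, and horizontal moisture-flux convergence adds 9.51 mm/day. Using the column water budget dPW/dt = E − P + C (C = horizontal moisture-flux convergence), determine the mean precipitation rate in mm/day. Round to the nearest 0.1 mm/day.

dPW/dt = (35.4 − 25.0) mm / (24/24 day) = +10.400 mm/day.
P = E + C − dPW/dt = 2.7 + (9.51) − (+10.400) = 1.8 mm/day.

P ≈ 1.8 mm/day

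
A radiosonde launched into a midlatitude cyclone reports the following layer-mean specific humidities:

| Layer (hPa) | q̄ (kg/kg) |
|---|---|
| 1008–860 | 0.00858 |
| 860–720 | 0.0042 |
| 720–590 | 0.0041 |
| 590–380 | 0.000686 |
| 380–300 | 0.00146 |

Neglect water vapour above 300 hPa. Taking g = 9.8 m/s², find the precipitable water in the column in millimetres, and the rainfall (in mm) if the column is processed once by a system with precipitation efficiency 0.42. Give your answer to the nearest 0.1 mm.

PW ≈ 27.1 mm; rainfall ≈ 11.4 mm

Precipitable water is the column-integrated vapour mass per unit area: PW = (1/g) Σ q̄ Δp, with q in kg/kg and Δp in Pa (1 kg/m² of water = 1 mm).
Layer 1008–860 hPa: Δp = 148 hPa = 14800 Pa, q̄ = 0.00858 kg/kg → 0.00858 × 14800 / 9.8 = 12.96 mm
Layer 860–720 hPa: Δp = 140 hPa = 14000 Pa, q̄ = 0.0042 kg/kg → 0.0042 × 14000 / 9.8 = 6.00 mm
Layer 720–590 hPa: Δp = 130 hPa = 13000 Pa, q̄ = 0.0041 kg/kg → 0.0041 × 13000 / 9.8 = 5.44 mm
Layer 590–380 hPa: Δp = 210 hPa = 21000 Pa, q̄ = 0.000686 kg/kg → 0.000686 × 21000 / 9.8 = 1.47 mm
Layer 380–300 hPa: Δp = 80 hPa = 8000 Pa, q̄ = 0.00146 kg/kg → 0.00146 × 8000 / 9.8 = 1.19 mm
PW = 12.96 + 6.00 + 5.44 + 1.47 + 1.19 = 27.06 ≈ 27.1 mm.
Rainfall = ε × PW = 0.42 × 27.1 = 11.4 mm.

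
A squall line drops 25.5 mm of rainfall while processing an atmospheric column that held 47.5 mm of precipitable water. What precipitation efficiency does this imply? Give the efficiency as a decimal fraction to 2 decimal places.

ε = rainfall / PW = 25.5 / 47.5 = 0.54.

ε ≈ 0.54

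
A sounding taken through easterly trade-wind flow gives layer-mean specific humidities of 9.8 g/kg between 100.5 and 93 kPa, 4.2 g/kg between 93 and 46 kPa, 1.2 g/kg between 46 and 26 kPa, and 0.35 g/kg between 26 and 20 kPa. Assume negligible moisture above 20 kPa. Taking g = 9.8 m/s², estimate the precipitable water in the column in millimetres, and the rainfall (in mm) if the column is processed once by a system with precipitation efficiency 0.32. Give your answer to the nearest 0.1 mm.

PW ≈ 30.3 mm; rainfall ≈ 9.7 mm

Precipitable water is the column-integrated vapour mass per unit area: PW = (1/g) Σ q̄ Δp, with q in kg/kg and Δp in Pa (1 kg/m² of water = 1 mm).
Layer 100.5–93 kPa: Δp = 75 hPa = 7500 Pa, q̄ = 0.0098 kg/kg → 0.0098 × 7500 / 9.8 = 7.50 mm
Layer 93–46 kPa: Δp = 470 hPa = 47000 Pa, q̄ = 0.0042 kg/kg → 0.0042 × 47000 / 9.8 = 20.14 mm
Layer 46–26 kPa: Δp = 200 hPa = 20000 Pa, q̄ = 0.0012 kg/kg → 0.0012 × 20000 / 9.8 = 2.45 mm
Layer 26–20 kPa: Δp = 60 hPa = 6000 Pa, q̄ = 0.00035 kg/kg → 0.00035 × 6000 / 9.8 = 0.21 mm
PW = 7.50 + 20.14 + 2.45 + 0.21 = 30.30 ≈ 30.3 mm.
Rainfall = ε × PW = 0.32 × 30.3 = 9.7 mm.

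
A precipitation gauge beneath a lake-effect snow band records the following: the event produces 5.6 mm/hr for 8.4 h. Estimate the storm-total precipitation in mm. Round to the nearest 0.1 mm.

Total = Σ Rᵢ Δtᵢ = 5.6 × 8.4
      = 47.04 = 47.0 mm.

total ≈ 47.0 mm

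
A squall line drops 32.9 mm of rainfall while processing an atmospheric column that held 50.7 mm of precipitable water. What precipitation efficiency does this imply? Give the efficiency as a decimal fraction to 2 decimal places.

ε ≈ 0.65

ε = rainfall / PW = 32.9 / 50.7 = 0.65.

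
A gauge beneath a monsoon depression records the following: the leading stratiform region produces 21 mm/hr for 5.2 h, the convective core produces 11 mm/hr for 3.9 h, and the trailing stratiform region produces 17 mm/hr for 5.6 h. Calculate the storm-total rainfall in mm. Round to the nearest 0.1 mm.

total ≈ 247.3 mm

Total = Σ Rᵢ Δtᵢ = 21 × 5.2 + 11 × 3.9 + 17 × 5.6
      = 109.2 + 42.9 + 95.2 = 247.3 mm.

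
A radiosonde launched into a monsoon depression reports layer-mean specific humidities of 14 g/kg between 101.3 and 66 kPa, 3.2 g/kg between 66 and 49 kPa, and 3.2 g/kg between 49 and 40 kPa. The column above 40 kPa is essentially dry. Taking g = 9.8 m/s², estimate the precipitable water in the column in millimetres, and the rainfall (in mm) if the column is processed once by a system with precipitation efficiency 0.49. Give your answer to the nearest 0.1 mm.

PW ≈ 58.9 mm; rainfall ≈ 28.9 mm

Precipitable water is the column-integrated vapour mass per unit area: PW = (1/g) Σ q̄ Δp, with q in kg/kg and Δp in Pa (1 kg/m² of water = 1 mm).
Layer 101.3–66 kPa: Δp = 353 hPa = 35300 Pa, q̄ = 0.014 kg/kg → 0.014 × 35300 / 9.8 = 50.43 mm
Layer 66–49 kPa: Δp = 170 hPa = 17000 Pa, q̄ = 0.0032 kg/kg → 0.0032 × 17000 / 9.8 = 5.55 mm
Layer 49–40 kPa: Δp = 90 hPa = 9000 Pa, q̄ = 0.0032 kg/kg → 0.0032 × 9000 / 9.8 = 2.94 mm
PW = 50.43 + 5.55 + 2.94 = 58.92 ≈ 58.9 mm.
Rainfall = ε × PW = 0.49 × 58.9 = 28.9 mm.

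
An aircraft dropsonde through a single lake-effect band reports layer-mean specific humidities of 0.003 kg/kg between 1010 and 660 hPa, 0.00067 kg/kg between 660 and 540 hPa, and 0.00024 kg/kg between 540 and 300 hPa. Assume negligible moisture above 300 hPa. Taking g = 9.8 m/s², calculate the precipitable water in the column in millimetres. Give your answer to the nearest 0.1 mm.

PW ≈ 12.1 mm

Precipitable water is the column-integrated vapour mass per unit area: PW = (1/g) Σ q̄ Δp, with q in kg/kg and Δp in Pa (1 kg/m² of water = 1 mm).
Layer 1010–660 hPa: Δp = 350 hPa = 35000 Pa, q̄ = 0.003 kg/kg → 0.003 × 35000 / 9.8 = 10.71 mm
Layer 660–540 hPa: Δp = 120 hPa = 12000 Pa, q̄ = 0.00067 kg/kg → 0.00067 × 12000 / 9.8 = 0.82 mm
Layer 540–300 hPa: Δp = 240 hPa = 24000 Pa, q̄ = 0.00024 kg/kg → 0.00024 × 24000 / 9.8 = 0.59 mm
PW = 10.71 + 0.82 + 0.59 = 12.12 ≈ 12.1 mm.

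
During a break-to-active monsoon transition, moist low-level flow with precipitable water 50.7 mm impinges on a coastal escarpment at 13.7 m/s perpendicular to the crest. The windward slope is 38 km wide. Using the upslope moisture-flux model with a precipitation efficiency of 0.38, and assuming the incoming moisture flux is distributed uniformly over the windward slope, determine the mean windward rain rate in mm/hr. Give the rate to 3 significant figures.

Incoming column moisture flux per unit ridge length: F = V × PW = 13.7 × 50.7 = 694.59 mm·m/s.
Spread over the 38 km slope with efficiency ε = 0.38: R = ε·F/W = 0.38 × 694.59 / 38000 m = 6.946e-03 mm/s.
R = 6.946e-03 × 3600 = 25.0 mm/hr.

R ≈ 25.0 mm/hr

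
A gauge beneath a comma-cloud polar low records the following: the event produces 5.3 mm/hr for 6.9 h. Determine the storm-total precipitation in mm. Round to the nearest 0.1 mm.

Total = Σ Rᵢ Δtᵢ = 5.3 × 6.9
      = 36.57 = 36.6 mm.

total ≈ 36.6 mm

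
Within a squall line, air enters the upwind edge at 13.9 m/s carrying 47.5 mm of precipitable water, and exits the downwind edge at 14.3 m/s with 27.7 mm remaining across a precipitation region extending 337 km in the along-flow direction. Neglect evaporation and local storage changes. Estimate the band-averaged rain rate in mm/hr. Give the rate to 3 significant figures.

R ≈ 2.82 mm/hr

Column moisture flux per unit crosswind length is F = V × PW.
Inflow: F_in = 13.9 × 47.5 = 660.25 mm·m/s
Outflow: F_out = 14.3 × 27.7 = 396.11 mm·m/s
Steady-state rate R = (F_in − F_out)/L = (660.25 − 396.11) / 337000 m = 7.838e-04 mm/s.
R = 7.838e-04 × 3600 = 2.82 mm/hr.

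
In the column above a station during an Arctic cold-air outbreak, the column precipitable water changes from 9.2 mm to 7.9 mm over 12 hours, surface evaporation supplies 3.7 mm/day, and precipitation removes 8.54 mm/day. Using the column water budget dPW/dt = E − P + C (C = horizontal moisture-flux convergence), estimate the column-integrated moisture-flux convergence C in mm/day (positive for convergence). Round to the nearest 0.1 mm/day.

dPW/dt = (7.9 − 9.2) mm / (12/24 day) = -2.600 mm/day.
C = dPW/dt − E + P = (-2.600) − 3.7 + 8.54 = 2.2 mm/day.

C ≈ 2.2 mm/day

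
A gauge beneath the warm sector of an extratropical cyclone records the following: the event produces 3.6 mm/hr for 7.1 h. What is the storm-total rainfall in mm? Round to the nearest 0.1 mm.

total ≈ 25.6 mm

Total = Σ Rᵢ Δtᵢ = 3.6 × 7.1
      = 25.56 = 25.6 mm.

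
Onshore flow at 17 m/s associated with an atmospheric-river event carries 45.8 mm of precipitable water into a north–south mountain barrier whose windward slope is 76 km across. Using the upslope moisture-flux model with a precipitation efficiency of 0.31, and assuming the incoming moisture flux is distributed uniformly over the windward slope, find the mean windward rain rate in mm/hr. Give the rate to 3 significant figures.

Incoming column moisture flux per unit ridge length: F = V × PW = 17 × 45.8 = 778.6 mm·m/s.
Spread over the 76 km slope with efficiency ε = 0.31: R = ε·F/W = 0.31 × 778.6 / 76000 m = 3.176e-03 mm/s.
R = 3.176e-03 × 3600 = 11.4 mm/hr.

R ≈ 11.4 mm/hr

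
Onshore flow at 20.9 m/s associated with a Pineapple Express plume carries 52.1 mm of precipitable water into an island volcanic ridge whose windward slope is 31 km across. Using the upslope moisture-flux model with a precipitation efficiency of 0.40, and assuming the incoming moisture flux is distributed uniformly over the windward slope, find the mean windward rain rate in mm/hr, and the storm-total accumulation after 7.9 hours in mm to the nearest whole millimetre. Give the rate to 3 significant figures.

Incoming column moisture flux per unit ridge length: F = V × PW = 20.9 × 52.1 = 1088.89 mm·m/s.
Spread over the 31 km slope with efficiency ε = 0.40: R = ε·F/W = 0.40 × 1088.89 / 31000 m = 1.405e-02 mm/s.
R = 1.405e-02 × 3600 = 50.6 mm/hr.
Over 7.9 h: total = 50.6 × 7.9 = 399.74 ≈ 400 mm.

R ≈ 50.6 mm/hr; total ≈ 400 mm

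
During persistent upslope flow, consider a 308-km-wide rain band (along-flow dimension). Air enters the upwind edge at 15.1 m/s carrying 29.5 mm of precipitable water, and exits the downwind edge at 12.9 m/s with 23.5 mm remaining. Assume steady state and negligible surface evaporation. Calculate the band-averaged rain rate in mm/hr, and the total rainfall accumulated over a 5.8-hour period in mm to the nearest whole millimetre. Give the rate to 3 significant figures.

Column moisture flux per unit crosswind length is F = V × PW.
Inflow: F_in = 15.1 × 29.5 = 445.45 mm·m/s
Outflow: F_out = 12.9 × 23.5 = 303.15 mm·m/s
Steady-state rate R = (F_in − F_out)/L = (445.45 − 303.15) / 308000 m = 4.620e-04 mm/s.
R = 4.620e-04 × 3600 = 1.66 mm/hr.
Over 5.8 h: total = 1.66 × 5.8 = 9.628 ≈ 10 mm.

R ≈ 1.66 mm/hr; total ≈ 10 mm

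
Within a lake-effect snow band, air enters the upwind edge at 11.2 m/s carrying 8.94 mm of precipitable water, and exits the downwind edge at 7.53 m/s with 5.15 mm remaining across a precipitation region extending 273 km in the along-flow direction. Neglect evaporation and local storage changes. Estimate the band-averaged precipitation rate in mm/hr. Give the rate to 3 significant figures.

Column moisture flux per unit crosswind length is F = V × PW.
Inflow: F_in = 11.2 × 8.94 = 100.128 mm·m/s
Outflow: F_out = 7.53 × 5.15 = 38.7795 mm·m/s
Steady-state rate R = (F_in − F_out)/L = (100.128 − 38.7795) / 273000 m = 2.247e-04 mm/s.
R = 2.247e-04 × 3600 = 0.809 mm/hr.

R ≈ 0.809 mm/hr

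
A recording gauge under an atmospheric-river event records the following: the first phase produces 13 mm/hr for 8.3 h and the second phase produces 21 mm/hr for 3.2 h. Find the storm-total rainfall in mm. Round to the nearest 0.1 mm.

total ≈ 175.1 mm

Total = Σ Rᵢ Δtᵢ = 13 × 8.3 + 21 × 3.2
      = 107.9 + 67.2 = 175.1 mm.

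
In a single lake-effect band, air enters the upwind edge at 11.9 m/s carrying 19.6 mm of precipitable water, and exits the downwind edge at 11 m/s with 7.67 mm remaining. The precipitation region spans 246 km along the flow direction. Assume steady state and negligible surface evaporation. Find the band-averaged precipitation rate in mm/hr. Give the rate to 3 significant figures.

Column moisture flux per unit crosswind length is F = V × PW.
Inflow: F_in = 11.9 × 19.6 = 233.24 mm·m/s
Outflow: F_out = 11 × 7.67 = 84.37 mm·m/s
Steady-state rate R = (F_in − F_out)/L = (233.24 − 84.37) / 246000 m = 6.052e-04 mm/s.
R = 6.052e-04 × 3600 = 2.18 mm/hr.

R ≈ 2.18 mm/hr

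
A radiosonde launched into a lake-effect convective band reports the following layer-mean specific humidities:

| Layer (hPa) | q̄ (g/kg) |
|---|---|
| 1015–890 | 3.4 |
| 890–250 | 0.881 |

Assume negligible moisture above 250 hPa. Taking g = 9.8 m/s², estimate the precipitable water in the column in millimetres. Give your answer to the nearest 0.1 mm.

PW ≈ 10.1 mm

Precipitable water is the column-integrated vapour mass per unit area: PW = (1/g) Σ q̄ Δp, with q in kg/kg and Δp in Pa (1 kg/m² of water = 1 mm).
Layer 1015–890 hPa: Δp = 125 hPa = 12500 Pa, q̄ = 0.0034 kg/kg → 0.0034 × 12500 / 9.8 = 4.34 mm
Layer 890–250 hPa: Δp = 640 hPa = 64000 Pa, q̄ = 0.000881 kg/kg → 0.000881 × 64000 / 9.8 = 5.75 mm
PW = 4.34 + 5.75 = 10.09 ≈ 10.1 mm.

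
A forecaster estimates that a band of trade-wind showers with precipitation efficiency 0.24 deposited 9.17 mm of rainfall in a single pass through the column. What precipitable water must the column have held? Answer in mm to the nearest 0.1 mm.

PW ≈ 38.2 mm

PW = rainfall / ε = 9.17 / 0.24 = 38.2 mm.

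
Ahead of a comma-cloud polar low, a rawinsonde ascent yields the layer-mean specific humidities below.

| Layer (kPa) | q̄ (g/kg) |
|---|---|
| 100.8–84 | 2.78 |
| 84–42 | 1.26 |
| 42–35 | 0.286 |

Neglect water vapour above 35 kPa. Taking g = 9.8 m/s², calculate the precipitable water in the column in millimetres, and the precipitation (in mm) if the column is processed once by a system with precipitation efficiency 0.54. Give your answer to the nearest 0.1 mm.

Precipitable water is the column-integrated vapour mass per unit area: PW = (1/g) Σ q̄ Δp, with q in kg/kg and Δp in Pa (1 kg/m² of water = 1 mm).
Layer 100.8–84 kPa: Δp = 168 hPa = 16800 Pa, q̄ = 0.00278 kg/kg → 0.00278 × 16800 / 9.8 = 4.77 mm
Layer 84–42 kPa: Δp = 420 hPa = 42000 Pa, q̄ = 0.00126 kg/kg → 0.00126 × 42000 / 9.8 = 5.40 mm
Layer 42–35 kPa: Δp = 70 hPa = 7000 Pa, q̄ = 0.000286 kg/kg → 0.000286 × 7000 / 9.8 = 0.20 mm
PW = 4.77 + 5.40 + 0.20 = 10.37 ≈ 10.4 mm.
Precipitation = ε × PW = 0.54 × 10.4 = 5.6 mm.

PW ≈ 10.4 mm; precipitation ≈ 5.6 mm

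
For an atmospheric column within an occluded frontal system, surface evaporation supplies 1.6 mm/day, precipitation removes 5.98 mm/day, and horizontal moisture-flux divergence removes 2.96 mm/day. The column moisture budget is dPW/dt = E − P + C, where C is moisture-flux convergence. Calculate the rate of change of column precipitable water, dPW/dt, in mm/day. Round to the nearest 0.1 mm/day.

dPW/dt = E − P + C = 1.6 − 5.98 + (-2.96) = -7.3 mm/day.

dPW/dt ≈ -7.3 mm/day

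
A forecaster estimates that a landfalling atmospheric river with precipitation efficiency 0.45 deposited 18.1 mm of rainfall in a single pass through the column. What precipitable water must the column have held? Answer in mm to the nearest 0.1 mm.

PW = rainfall / ε = 18.1 / 0.45 = 40.2 mm.

PW ≈ 40.2 mm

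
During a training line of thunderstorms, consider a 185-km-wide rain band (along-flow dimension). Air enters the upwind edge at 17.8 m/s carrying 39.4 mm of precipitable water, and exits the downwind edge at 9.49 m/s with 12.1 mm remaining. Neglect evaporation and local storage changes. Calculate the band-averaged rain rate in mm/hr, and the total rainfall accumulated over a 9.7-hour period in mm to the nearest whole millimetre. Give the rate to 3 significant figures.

R ≈ 11.4 mm/hr; total ≈ 111 mm

Column moisture flux per unit crosswind length is F = V × PW.
Inflow: F_in = 17.8 × 39.4 = 701.32 mm·m/s
Outflow: F_out = 9.49 × 12.1 = 114.829 mm·m/s
Steady-state rate R = (F_in − F_out)/L = (701.32 − 114.829) / 185000 m = 3.170e-03 mm/s.
R = 3.170e-03 × 3600 = 11.4 mm/hr.
Over 9.7 h: total = 11.4 × 9.7 = 110.58 ≈ 111 mm.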